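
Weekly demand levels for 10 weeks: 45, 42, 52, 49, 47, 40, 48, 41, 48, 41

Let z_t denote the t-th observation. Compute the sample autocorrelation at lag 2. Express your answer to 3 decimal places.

0.202

Mean z̄ = (45 + 42 + 52 + 49 + 47 + 40 + 48 + 41 + 48 + 41)/10 = 45.3000
Numerator Σ_{t=1}^{8}(z_t−z̄)(z_{t+2}−z̄) = 30.7200
Denominator Σ(z_t−z̄)² = 152.1000
r_2 = 30.7200 / 152.1000 = 0.202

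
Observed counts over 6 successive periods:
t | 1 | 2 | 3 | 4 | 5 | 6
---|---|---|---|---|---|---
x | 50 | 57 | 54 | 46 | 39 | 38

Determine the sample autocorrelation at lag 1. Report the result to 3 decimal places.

Mean x̄ = (50 + 57 + 54 + 46 + 39 + 38)/6 = 47.3333
Deviations from mean: 2.6667, 9.6667, 6.6667, -1.3333, -8.3333, -9.3333
Numerator Σ_{t=1}^{5}(x_t−x̄)(x_{t+1}−x̄) = 170.2222
Denominator Σ(x_t−x̄)² = 303.3333
r_1 = 170.2222 / 303.3333 = 0.561

0.561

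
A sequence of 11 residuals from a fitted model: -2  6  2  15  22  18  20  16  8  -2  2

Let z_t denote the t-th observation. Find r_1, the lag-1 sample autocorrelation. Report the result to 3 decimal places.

0.561

Mean z̄ = (-2 + 6 + 2 + 15 + 22 + 18 + 20 + 16 + 8 − 2 + 2)/11 = 9.5455
Numerator Σ_{t=1}^{10}(z_t−z̄)(z_{t+1}−z̄) = 450.6116
Denominator Σ(z_t−z̄)² = 802.7273
r_1 = 450.6116 / 802.7273 = 0.561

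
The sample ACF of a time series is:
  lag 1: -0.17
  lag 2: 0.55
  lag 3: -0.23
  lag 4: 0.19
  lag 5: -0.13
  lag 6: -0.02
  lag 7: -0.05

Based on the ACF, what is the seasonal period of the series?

2

The largest autocorrelation is r_2 = 0.55, with a weaker echo at lag 4 (0.19); the remaining lags stay at or below -0.02.
The dominant spike at lag 2 indicates a seasonal period of 2.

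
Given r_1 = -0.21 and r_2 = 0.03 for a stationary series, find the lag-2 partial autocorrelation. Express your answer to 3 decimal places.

-0.015

φ_{22} = (r_2 − r_1²) / (1 − r_1²)
r_1² = (-0.21)² = 0.0441
Numerator = 0.03 − 0.0441 = -0.0141; denominator = 1 − 0.0441 = 0.9559
φ_{22} = -0.0141 / 0.9559 = -0.015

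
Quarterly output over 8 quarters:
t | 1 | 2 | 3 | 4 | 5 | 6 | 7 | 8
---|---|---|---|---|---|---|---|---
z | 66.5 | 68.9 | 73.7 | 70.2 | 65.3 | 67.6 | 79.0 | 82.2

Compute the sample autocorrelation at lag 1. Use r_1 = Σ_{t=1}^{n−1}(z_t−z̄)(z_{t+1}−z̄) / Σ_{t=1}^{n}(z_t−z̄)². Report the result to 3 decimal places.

Mean z̄ = (66.5 + 68.9 + 73.7 + 70.2 + 65.3 + 67.6 + 79.0 + 82.2)/8 = 71.6750
Numerator Σ_{t=1}^{7}(z_t−z̄)(z_{t+1}−z̄) = 88.3819
Denominator Σ(z_t−z̄)² = 262.4350
r_1 = 88.3819 / 262.4350 = 0.337

0.337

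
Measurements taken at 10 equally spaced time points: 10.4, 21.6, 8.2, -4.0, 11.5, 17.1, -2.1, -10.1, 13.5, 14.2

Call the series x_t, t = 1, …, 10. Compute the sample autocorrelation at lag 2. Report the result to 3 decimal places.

-0.688

Mean x̄ = (10.4 + 21.6 + 8.2 − 4.0 + 11.5 + 17.1 − 2.1 − 10.1 + 13.5 + 14.2)/10 = 8.0300
Numerator Σ_{t=1}^{8}(x_t−x̄)(x_{t+2}−x̄) = -638.2298
Denominator Σ(x_t−x̄)² = 928.1210
r_2 = -638.2298 / 928.1210 = -0.688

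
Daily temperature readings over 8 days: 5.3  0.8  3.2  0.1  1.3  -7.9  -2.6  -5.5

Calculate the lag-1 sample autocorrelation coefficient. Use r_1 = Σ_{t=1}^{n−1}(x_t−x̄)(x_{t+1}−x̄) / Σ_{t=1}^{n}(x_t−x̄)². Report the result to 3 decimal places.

Mean x̄ = (5.3 + 0.8 + 3.2 + 0.1 + 1.3 − 7.9 − 2.6 − 5.5)/8 = -0.6625
Numerator Σ_{t=1}^{7}(x_t−x̄)(x_{t+1}−x̄) = 28.0023
Denominator Σ(x_t−x̄)² = 136.5788
r_1 = 28.0023 / 136.5788 = 0.205

0.205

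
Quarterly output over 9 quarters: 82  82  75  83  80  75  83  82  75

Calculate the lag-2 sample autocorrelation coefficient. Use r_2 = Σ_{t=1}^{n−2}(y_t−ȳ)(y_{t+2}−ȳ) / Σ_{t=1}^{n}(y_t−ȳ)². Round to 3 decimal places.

-0.438

Mean ȳ = (82 + 82 + 75 + 83 + 80 + 75 + 83 + 82 + 75)/9 = 79.6667
Numerator Σ_{t=1}^{7}(y_t−ȳ)(y_{t+2}−ȳ) = -45.5556
Denominator Σ(y_t−ȳ)² = 104.0000
r_2 = -45.5556 / 104.0000 = -0.438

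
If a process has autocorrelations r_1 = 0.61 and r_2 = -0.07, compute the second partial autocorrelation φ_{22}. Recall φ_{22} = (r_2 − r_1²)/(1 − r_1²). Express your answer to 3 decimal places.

φ_{22} = (r_2 − r_1²) / (1 − r_1²)
r_1² = (0.61)² = 0.3721
Numerator = -0.07 − 0.3721 = -0.4421; denominator = 1 − 0.3721 = 0.6279
φ_{22} = -0.4421 / 0.6279 = -0.704

-0.704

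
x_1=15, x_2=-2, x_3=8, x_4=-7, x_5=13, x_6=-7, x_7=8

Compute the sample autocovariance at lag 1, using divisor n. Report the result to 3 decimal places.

-53.714

Mean x̄ = (15 − 2 + 8 − 7 + 13 − 7 + 8)/7 = 4.0000
Deviations: 11.0000, -6.0000, 4.0000, -11.0000, 9.0000, -11.0000, 4.0000
Σ_{t=1}^{6}(x_t−x̄)(x_{t+1}−x̄) = -376.0000
γ_1 = -376.0000 / 7 = -53.714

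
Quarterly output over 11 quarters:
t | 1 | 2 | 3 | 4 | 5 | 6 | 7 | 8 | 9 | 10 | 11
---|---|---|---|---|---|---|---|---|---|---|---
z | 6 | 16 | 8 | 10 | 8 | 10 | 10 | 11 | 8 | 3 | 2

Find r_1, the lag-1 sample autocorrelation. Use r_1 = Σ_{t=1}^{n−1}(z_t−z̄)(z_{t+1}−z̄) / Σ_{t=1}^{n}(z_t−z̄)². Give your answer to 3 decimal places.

0.131

Mean z̄ = (6 + 16 + 8 + 10 + 8 + 10 + 10 + 11 + 8 + 3 + 2)/11 = 8.3636
Numerator Σ_{t=1}^{10}(z_t−z̄)(z_{t+1}−z̄) = 19.5041
Denominator Σ(z_t−z̄)² = 148.5455
r_1 = 19.5041 / 148.5455 = 0.131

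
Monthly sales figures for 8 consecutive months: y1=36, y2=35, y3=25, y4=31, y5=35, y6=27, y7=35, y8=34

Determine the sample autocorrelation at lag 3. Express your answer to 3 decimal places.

Mean ȳ = (36 + 35 + 25 + 31 + 35 + 27 + 35 + 34)/8 = 32.2500
Σ(y_t−ȳ)(y_{t+3}−ȳ) = (-4.6875) + (7.5625) + (38.0625) + (-3.4375) + (4.8125) = 42.3125
Denominator Σ(y_t−ȳ)² = 121.5000
r_3 = 42.3125 / 121.5000 = 0.348

0.348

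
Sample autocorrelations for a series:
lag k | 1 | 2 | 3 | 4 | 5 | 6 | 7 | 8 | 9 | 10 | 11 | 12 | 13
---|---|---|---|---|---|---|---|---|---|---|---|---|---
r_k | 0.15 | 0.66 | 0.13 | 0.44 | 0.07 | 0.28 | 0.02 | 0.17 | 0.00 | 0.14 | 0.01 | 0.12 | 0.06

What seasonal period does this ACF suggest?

2

The largest autocorrelation is r_2 = 0.66, with weaker echoes at lags 4 (0.44), 6 (0.28) and 8 (0.17); the remaining lags stay at or below 0.15.
The dominant spike at lag 2 indicates a seasonal period of 2.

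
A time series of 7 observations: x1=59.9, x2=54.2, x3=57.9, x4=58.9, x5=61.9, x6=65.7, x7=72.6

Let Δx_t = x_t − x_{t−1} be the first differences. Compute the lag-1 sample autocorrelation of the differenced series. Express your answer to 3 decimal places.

-0.061

First differences Δx: -5.7, 3.7, 1.0, 3.0, 3.8, 6.9
Mean of differences = 2.1167
Numerator Σ(Δx_t−Δx̄)(Δx_{t+1}−Δx̄) = -5.5919
Denominator Σ(Δx_t−Δx̄)² = 91.3483
r_1(Δx) = -5.5919 / 91.3483 = -0.061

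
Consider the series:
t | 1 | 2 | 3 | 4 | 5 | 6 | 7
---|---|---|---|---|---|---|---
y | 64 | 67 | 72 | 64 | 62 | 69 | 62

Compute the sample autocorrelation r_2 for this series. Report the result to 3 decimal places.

-0.330

Mean ȳ = (64 + 67 + 72 + 64 + 62 + 69 + 62)/7 = 65.7143
Deviations from mean: -1.7143, 1.2857, 6.2857, -1.7143, -3.7143, 3.2857, -3.7143
Σ(y_t−ȳ)(y_{t+2}−ȳ) = (-10.7755) + (-2.2041) + (-23.3469) + (-5.6327) + (13.7959) = -28.1633
Denominator Σ(y_t−ȳ)² = 85.4286
r_2 = -28.1633 / 85.4286 = -0.330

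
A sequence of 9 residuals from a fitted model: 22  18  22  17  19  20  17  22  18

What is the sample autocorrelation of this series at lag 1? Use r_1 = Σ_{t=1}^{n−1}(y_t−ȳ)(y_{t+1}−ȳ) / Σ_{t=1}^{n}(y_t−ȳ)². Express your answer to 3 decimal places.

Mean ȳ = (22 + 18 + 22 + 17 + 19 + 20 + 17 + 22 + 18)/9 = 19.4444
Numerator Σ_{t=1}^{8}(y_t−ȳ)(y_{t+1}−ȳ) = -24.0864
Denominator Σ(y_t−ȳ)² = 36.2222
r_1 = -24.0864 / 36.2222 = -0.665

-0.665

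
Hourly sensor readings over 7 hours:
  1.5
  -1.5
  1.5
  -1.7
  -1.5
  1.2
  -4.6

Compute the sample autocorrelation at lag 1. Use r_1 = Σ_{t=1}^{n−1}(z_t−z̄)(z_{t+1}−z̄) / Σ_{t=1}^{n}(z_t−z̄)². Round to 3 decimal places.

-0.449

Mean z̄ = (1.5 − 1.5 + 1.5 − 1.7 − 1.5 + 1.2 − 4.6)/7 = -0.7286
Deviations from mean: 2.2286, -0.7714, 2.2286, -0.9714, -0.7714, 1.9286, -3.8714
Numerator Σ_{t=1}^{6}(z_t−z̄)(z_{t+1}−z̄) = -13.8080
Denominator Σ(z_t−z̄)² = 30.7743
r_1 = -13.8080 / 30.7743 = -0.449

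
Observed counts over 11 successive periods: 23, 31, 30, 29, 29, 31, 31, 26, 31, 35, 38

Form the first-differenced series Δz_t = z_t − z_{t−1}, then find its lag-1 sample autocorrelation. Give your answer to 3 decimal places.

First differences Δz: 8, -1, -1, 0, 2, 0, -5, 5, 4, 3
Mean of differences = 1.5000
Numerator Σ(Δz_t−Δz̄)(Δz_{t+1}−Δz̄) = -8.2500
Denominator Σ(Δz_t−Δz̄)² = 122.5000
r_1(Δz) = -8.2500 / 122.5000 = -0.067

-0.067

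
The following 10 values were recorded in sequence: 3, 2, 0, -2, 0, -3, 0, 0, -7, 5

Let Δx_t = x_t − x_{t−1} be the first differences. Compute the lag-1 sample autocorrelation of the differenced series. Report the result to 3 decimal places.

First differences Δx: -1, -2, -2, 2, -3, 3, 0, -7, 12
Mean of differences = 0.2222
Numerator Σ(Δx_t−Δx̄)(Δx_{t+1}−Δx̄) = -95.0494
Denominator Σ(Δx_t−Δx̄)² = 223.5556
r_1(Δx) = -95.0494 / 223.5556 = -0.425

-0.425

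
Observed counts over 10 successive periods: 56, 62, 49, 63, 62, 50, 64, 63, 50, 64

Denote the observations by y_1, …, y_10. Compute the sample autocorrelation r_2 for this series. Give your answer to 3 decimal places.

-0.200

Mean ȳ = (56 + 62 + 49 + 63 + 62 + 50 + 64 + 63 + 50 + 64)/10 = 58.3000
Numerator Σ_{t=1}^{8}(y_t−ȳ)(y_{t+2}−ȳ) = -73.0800
Denominator Σ(y_t−ȳ)² = 366.1000
r_2 = -73.0800 / 366.1000 = -0.200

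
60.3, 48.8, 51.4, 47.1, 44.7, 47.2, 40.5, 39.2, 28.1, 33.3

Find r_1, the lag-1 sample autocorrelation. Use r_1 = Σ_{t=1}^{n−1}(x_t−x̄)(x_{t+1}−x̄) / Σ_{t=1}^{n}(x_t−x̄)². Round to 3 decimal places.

0.513

Mean x̄ = (60.3 + 48.8 + 51.4 + 47.1 + 44.7 + 47.2 + 40.5 + 39.2 + 28.1 + 33.3)/10 = 44.0600
Numerator Σ_{t=1}^{9}(x_t−x̄)(x_{t+1}−x̄) = 393.4564
Denominator Σ(x_t−x̄)² = 766.3840
r_1 = 393.4564 / 766.3840 = 0.513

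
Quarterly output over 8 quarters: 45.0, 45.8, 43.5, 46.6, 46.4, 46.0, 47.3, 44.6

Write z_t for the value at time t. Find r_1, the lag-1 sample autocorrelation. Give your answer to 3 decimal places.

-0.252

Mean z̄ = (45.0 + 45.8 + 43.5 + 46.6 + 46.4 + 46.0 + 47.3 + 44.6)/8 = 45.6500
Σ(z_t−z̄)(z_{t+1}−z̄) = (-0.0975) + (-0.3225) + (-2.0425) + (0.7125) + (0.2625) + (0.5775) + (-1.7325) = -2.6425
Denominator Σ(z_t−z̄)² = 10.4800
r_1 = -2.6425 / 10.4800 = -0.252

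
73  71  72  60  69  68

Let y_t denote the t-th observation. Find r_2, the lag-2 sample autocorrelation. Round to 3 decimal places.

0.018

Mean ȳ = (73 + 71 + 72 + 60 + 69 + 68)/6 = 68.8333
Deviations from mean: 4.1667, 2.1667, 3.1667, -8.8333, 0.1667, -0.8333
Numerator Σ_{t=1}^{4}(y_t−ȳ)(y_{t+2}−ȳ) = 1.9444
Denominator Σ(y_t−ȳ)² = 110.8333
r_2 = 1.9444 / 110.8333 = 0.018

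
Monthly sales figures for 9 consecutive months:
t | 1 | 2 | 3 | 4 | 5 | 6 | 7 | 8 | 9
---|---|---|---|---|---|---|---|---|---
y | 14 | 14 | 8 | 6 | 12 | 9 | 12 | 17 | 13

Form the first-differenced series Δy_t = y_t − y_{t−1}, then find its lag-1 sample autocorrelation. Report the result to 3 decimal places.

-0.235

First differences Δy: 0, -6, -2, 6, -3, 3, 5, -4
Mean of differences = -0.1250
Numerator Σ(Δy_t−Δȳ)(Δy_{t+1}−Δȳ) = -31.6406
Denominator Σ(Δy_t−Δȳ)² = 134.8750
r_1(Δy) = -31.6406 / 134.8750 = -0.235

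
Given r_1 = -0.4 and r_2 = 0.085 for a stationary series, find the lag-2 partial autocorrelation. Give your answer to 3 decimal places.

φ_{22} = (r_2 − r_1²) / (1 − r_1²)
r_1² = (-0.4)² = 0.16
Numerator = 0.085 − 0.1600 = -0.0750; denominator = 1 − 0.1600 = 0.8400
φ_{22} = -0.0750 / 0.8400 = -0.089

-0.089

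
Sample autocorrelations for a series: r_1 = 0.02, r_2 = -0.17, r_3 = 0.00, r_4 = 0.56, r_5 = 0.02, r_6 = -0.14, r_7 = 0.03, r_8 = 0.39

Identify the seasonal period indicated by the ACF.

4

The largest autocorrelation is r_4 = 0.56, with a weaker echo at lag 8 (0.39); the remaining lags stay at or below 0.03.
The dominant spike at lag 4 indicates a seasonal period of 4.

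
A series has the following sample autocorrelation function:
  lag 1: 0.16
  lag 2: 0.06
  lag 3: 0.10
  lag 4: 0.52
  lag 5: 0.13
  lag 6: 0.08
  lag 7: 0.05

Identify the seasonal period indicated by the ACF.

The largest autocorrelation is r_4 = 0.52; the remaining lags stay at or below 0.16.
The dominant spike at lag 4 indicates a seasonal period of 4.

4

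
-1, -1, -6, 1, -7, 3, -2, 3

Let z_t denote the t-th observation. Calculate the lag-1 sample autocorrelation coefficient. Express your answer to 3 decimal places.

Mean z̄ = (-1 − 1 − 6 + 1 − 7 + 3 − 2 + 3)/8 = -1.2500
Deviations from mean: 0.2500, 0.2500, -4.7500, 2.2500, -5.7500, 4.2500, -0.7500, 4.2500
Numerator Σ_{t=1}^{7}(z_t−z̄)(z_{t+1}−z̄) = -55.5625
Denominator Σ(z_t−z̄)² = 97.5000
r_1 = -55.5625 / 97.5000 = -0.570

-0.570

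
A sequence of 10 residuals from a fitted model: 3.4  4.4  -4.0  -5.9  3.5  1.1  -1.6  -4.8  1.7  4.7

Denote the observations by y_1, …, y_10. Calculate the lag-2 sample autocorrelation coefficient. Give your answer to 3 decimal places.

-0.644

Mean ȳ = (3.4 + 4.4 − 4.0 − 5.9 + 3.5 + 1.1 − 1.6 − 4.8 + 1.7 + 4.7)/10 = 0.2500
Numerator Σ_{t=1}^{8}(y_t−ȳ)(y_{t+2}−ȳ) = -93.4100
Denominator Σ(y_t−ȳ)² = 145.1450
r_2 = -93.4100 / 145.1450 = -0.644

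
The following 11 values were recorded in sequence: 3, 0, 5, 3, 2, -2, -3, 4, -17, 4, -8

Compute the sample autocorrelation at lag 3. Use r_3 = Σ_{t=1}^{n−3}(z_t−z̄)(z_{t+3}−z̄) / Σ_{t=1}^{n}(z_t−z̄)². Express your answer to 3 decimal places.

Mean z̄ = (3 + 0 + 5 + 3 + 2 − 2 − 3 + 4 − 17 + 4 − 8)/11 = -0.8182
Numerator Σ_{t=1}^{8}(z_t−z̄)(z_{t+3}−z̄) = -10.7355
Denominator Σ(z_t−z̄)² = 437.6364
r_3 = -10.7355 / 437.6364 = -0.025

-0.025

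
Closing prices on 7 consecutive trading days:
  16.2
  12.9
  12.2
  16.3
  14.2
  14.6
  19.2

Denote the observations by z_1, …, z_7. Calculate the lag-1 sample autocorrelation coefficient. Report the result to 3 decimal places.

Mean z̄ = (16.2 + 12.9 + 12.2 + 16.3 + 14.2 + 14.6 + 19.2)/7 = 15.0857
Deviations from mean: 1.1143, -2.1857, -2.8857, 1.2143, -0.8857, -0.4857, 4.1143
Σ(z_t−z̄)(z_{t+1}−z̄) = (-2.4355) + (6.3073) + (-3.5041) + (-1.0755) + (0.4302) + (-1.9984) = -2.2759
Denominator Σ(z_t−z̄)² = 33.7686
r_1 = -2.2759 / 33.7686 = -0.067

-0.067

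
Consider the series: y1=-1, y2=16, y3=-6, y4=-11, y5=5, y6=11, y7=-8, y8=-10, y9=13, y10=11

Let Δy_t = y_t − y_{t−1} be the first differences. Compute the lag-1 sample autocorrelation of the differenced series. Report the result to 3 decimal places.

-0.210

First differences Δy: 17, -22, -5, 16, 6, -19, -2, 23, -2
Mean of differences = 1.3333
Numerator Σ(Δy_t−Δȳ)(Δy_{t+1}−Δȳ) = -413.7778
Denominator Σ(Δy_t−Δȳ)² = 1972.0000
r_1(Δy) = -413.7778 / 1972.0000 = -0.210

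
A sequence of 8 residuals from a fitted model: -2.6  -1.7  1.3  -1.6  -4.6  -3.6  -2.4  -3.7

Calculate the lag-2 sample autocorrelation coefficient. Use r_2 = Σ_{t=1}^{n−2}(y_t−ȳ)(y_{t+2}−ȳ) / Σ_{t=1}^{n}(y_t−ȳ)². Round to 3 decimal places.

Mean ȳ = (-2.6 − 1.7 + 1.3 − 1.6 − 4.6 − 3.6 − 2.4 − 3.7)/8 = -2.3625
Deviations from mean: -0.2375, 0.6625, 3.6625, 0.7625, -2.2375, -1.2375, -0.0375, -1.3375
Numerator Σ_{t=1}^{6}(y_t−ȳ)(y_{t+2}−ȳ) = -7.7641
Denominator Σ(y_t−ȳ)² = 22.8188
r_2 = -7.7641 / 22.8188 = -0.340

-0.340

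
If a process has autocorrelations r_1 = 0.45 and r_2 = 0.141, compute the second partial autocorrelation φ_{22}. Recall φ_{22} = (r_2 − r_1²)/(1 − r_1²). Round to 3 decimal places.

-0.077

φ_{22} = (r_2 − r_1²) / (1 − r_1²)
r_1² = (0.45)² = 0.2025
Numerator = 0.141 − 0.2025 = -0.0615; denominator = 1 − 0.2025 = 0.7975
φ_{22} = -0.0615 / 0.7975 = -0.077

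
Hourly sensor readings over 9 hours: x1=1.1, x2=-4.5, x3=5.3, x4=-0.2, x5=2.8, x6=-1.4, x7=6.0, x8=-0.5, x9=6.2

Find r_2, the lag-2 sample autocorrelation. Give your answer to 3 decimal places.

Mean x̄ = (1.1 − 4.5 + 5.3 − 0.2 + 2.8 − 1.4 + 6.0 − 0.5 + 6.2)/9 = 1.6444
Numerator Σ_{t=1}^{7}(x_t−x̄)(x_{t+2}−x̄) = 50.5860
Denominator Σ(x_t−x̄)² = 109.7422
r_2 = 50.5860 / 109.7422 = 0.461

0.461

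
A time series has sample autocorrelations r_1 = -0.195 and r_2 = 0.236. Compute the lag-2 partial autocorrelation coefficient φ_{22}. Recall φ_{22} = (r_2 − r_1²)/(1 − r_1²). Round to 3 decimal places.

0.206

φ_{22} = (r_2 − r_1²) / (1 − r_1²)
r_1² = (-0.195)² = 0.038025
Numerator = 0.236 − 0.0380 = 0.1980; denominator = 1 − 0.0380 = 0.9620
φ_{22} = 0.1980 / 0.9620 = 0.206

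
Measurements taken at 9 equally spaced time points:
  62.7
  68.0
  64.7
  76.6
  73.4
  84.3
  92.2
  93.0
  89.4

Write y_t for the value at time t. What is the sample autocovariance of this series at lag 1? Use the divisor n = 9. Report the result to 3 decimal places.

83.766

Mean ȳ = (62.7 + 68.0 + 64.7 + 76.6 + 73.4 + 84.3 + 92.2 + 93.0 + 89.4)/9 = 78.2556
Σ_{t=1}^{8}(y_t−ȳ)(y_{t+1}−ȳ) = 753.8902
γ_1 = 753.8902 / 9 = 83.766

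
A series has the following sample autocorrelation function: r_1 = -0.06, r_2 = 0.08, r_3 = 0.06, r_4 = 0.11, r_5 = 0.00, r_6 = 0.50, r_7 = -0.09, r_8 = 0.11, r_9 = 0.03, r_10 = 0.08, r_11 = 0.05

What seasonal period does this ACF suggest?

6

The largest autocorrelation is r_6 = 0.50; the remaining lags stay at or below 0.11.
The dominant spike at lag 6 indicates a seasonal period of 6.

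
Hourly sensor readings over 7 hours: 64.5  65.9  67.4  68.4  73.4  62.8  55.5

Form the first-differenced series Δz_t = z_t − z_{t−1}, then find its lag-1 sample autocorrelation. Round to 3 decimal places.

0.143

First differences Δz: 1.4, 1.5, 1.0, 5.0, -10.6, -7.3
Mean of differences = -1.5000
Numerator Σ(Δz_t−Δz̄)(Δz_{t+1}−Δz̄) = 26.0800
Denominator Σ(Δz_t−Δz̄)² = 182.3600
r_1(Δz) = 26.0800 / 182.3600 = 0.143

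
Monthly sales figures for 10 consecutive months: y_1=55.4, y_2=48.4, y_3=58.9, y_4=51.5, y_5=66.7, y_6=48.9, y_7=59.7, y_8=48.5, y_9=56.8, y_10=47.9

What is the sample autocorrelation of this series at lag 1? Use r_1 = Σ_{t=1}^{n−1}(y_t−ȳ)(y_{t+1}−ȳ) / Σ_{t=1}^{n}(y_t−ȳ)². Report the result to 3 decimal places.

Mean ȳ = (55.4 + 48.4 + 58.9 + 51.5 + 66.7 + 48.9 + 59.7 + 48.5 + 56.8 + 47.9)/10 = 54.2700
Numerator Σ_{t=1}^{9}(y_t−ȳ)(y_{t+1}−ȳ) = -239.0209
Denominator Σ(y_t−ȳ)² = 357.9410
r_1 = -239.0209 / 357.9410 = -0.668

-0.668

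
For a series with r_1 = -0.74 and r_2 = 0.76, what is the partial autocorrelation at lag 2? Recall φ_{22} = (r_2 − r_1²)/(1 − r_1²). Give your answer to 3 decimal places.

φ_{22} = (r_2 − r_1²) / (1 − r_1²)
r_1² = (-0.74)² = 0.5476
Numerator = 0.76 − 0.5476 = 0.2124; denominator = 1 − 0.5476 = 0.4524
φ_{22} = 0.2124 / 0.4524 = 0.469

0.469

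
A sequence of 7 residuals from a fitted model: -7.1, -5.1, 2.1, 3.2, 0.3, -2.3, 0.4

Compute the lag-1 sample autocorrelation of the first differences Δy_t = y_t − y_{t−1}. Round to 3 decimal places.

First differences Δy: 2.0, 7.2, 1.1, -2.9, -2.6, 2.7
Mean of differences = 1.2500
Numerator Σ(Δy_t−Δȳ)(Δy_{t+1}−Δȳ) = 14.5875
Denominator Σ(Δy_t−Δȳ)² = 70.1350
r_1(Δy) = 14.5875 / 70.1350 = 0.208

0.208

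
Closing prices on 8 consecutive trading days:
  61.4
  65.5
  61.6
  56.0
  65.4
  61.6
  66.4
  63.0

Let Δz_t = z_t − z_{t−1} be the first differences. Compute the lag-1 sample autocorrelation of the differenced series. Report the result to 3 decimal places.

First differences Δz: 4.1, -3.9, -5.6, 9.4, -3.8, 4.8, -3.4
Mean of differences = 0.2286
Numerator Σ(Δz_t−Δz̄)(Δz_{t+1}−Δz̄) = -117.3280
Denominator Σ(Δz_t−Δz̄)² = 200.4143
r_1(Δz) = -117.3280 / 200.4143 = -0.585

-0.585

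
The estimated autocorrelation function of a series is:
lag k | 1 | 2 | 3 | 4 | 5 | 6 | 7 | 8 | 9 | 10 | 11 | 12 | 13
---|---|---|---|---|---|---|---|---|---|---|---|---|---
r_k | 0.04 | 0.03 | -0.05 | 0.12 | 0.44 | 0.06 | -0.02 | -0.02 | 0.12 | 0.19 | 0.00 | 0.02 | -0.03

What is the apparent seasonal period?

5

The largest autocorrelation is r_5 = 0.44, with a weaker echo at lag 10 (0.19); the remaining lags stay at or below 0.12.
The dominant spike at lag 5 indicates a seasonal period of 5.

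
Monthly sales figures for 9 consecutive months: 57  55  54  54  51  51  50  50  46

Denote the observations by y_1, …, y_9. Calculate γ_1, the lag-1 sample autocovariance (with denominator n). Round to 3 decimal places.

Mean ȳ = (57 + 55 + 54 + 54 + 51 + 51 + 50 + 50 + 46)/9 = 52.0000
Σ_{t=1}^{8}(y_t−ȳ)(y_{t+1}−ȳ) = 42.0000
γ_1 = 42.0000 / 9 = 4.667

4.667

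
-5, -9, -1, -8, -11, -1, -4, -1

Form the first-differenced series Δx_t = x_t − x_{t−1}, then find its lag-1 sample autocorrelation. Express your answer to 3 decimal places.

-0.549

First differences Δx: -4, 8, -7, -3, 10, -3, 3
Mean of differences = 0.5714
Numerator Σ(Δx_t−Δx̄)(Δx_{t+1}−Δx̄) = -139.1837
Denominator Σ(Δx_t−Δx̄)² = 253.7143
r_1(Δx) = -139.1837 / 253.7143 = -0.549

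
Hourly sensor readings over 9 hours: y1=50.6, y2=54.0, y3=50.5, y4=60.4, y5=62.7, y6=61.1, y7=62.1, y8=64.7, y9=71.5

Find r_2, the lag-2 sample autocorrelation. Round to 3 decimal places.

0.251

Mean ȳ = (50.6 + 54.0 + 50.5 + 60.4 + 62.7 + 61.1 + 62.1 + 64.7 + 71.5)/9 = 59.7333
Σ(y_t−ȳ)(y_{t+2}−ȳ) = (84.3311) + (-3.8222) + (-27.3922) + (0.9111) + (7.0211) + (6.7878) + (27.8478) = 95.6844
Denominator Σ(y_t−ȳ)² = 381.3800
r_2 = 95.6844 / 381.3800 = 0.251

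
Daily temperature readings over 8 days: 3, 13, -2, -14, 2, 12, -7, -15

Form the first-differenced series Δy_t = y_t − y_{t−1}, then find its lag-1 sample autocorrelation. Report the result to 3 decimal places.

First differences Δy: 10, -15, -12, 16, 10, -19, -8
Mean of differences = -2.5714
Numerator Σ(Δy_t−Δȳ)(Δy_{t+1}−Δȳ) = -98.0408
Denominator Σ(Δy_t−Δȳ)² = 1203.7143
r_1(Δy) = -98.0408 / 1203.7143 = -0.081

-0.081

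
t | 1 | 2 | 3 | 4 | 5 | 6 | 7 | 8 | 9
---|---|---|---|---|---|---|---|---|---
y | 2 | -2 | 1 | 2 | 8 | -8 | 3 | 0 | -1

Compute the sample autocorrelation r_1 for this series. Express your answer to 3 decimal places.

-0.530

Mean ȳ = (2 − 2 + 1 + 2 + 8 − 8 + 3 + 0 − 1)/9 = 0.5556
Numerator Σ_{t=1}^{8}(y_t−ȳ)(y_{t+1}−ȳ) = -78.5309
Denominator Σ(y_t−ȳ)² = 148.2222
r_1 = -78.5309 / 148.2222 = -0.530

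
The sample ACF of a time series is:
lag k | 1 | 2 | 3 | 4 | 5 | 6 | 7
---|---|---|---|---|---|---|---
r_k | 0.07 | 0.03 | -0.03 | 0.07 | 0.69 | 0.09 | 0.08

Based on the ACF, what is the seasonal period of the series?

The largest autocorrelation is r_5 = 0.69; the remaining lags stay at or below 0.09.
The dominant spike at lag 5 indicates a seasonal period of 5.

5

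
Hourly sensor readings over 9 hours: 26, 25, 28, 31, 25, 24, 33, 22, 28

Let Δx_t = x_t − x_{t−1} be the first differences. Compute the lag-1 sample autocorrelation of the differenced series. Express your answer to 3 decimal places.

First differences Δx: -1, 3, 3, -6, -1, 9, -11, 6
Mean of differences = 0.2500
Numerator Σ(Δx_t−Δx̄)(Δx_{t+1}−Δx̄) = -179.3125
Denominator Σ(Δx_t−Δx̄)² = 293.5000
r_1(Δx) = -179.3125 / 293.5000 = -0.611

-0.611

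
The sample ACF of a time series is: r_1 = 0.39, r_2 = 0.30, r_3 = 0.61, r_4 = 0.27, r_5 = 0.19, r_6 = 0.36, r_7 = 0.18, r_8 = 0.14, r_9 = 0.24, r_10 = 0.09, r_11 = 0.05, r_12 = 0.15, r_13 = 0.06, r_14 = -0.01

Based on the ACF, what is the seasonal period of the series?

3

The largest autocorrelation is r_3 = 0.61; the remaining lags stay at or below 0.39. The elevated value at lag 1 (0.39), dropping to 0.30 at lag 2, reflects decaying short-term dependence rather than seasonality.
The dominant spike at lag 3 indicates a seasonal period of 3.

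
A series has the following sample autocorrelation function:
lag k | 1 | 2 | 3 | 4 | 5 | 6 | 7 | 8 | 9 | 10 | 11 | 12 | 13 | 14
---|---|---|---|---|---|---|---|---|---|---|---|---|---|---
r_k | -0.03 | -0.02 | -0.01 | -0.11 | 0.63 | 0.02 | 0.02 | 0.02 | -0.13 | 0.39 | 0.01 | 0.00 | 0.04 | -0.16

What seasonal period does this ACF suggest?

The largest autocorrelation is r_5 = 0.63, with a weaker echo at lag 10 (0.39); the remaining lags stay at or below 0.04.
The dominant spike at lag 5 indicates a seasonal period of 5.

5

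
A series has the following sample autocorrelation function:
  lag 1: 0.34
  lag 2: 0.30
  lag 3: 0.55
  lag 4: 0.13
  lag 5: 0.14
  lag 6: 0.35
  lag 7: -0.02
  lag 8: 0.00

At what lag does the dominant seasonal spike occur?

The largest autocorrelation is r_3 = 0.55, with a weaker echo at lag 6 (0.35); the remaining lags stay at or below 0.34. The elevated value at lag 1 (0.34), dropping to 0.30 at lag 2, reflects decaying short-term dependence rather than seasonality.
The dominant spike at lag 3 indicates a seasonal period of 3.

3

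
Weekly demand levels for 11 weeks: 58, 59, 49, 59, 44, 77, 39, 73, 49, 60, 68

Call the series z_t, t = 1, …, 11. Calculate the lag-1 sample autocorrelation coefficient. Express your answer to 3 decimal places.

Mean z̄ = (58 + 59 + 49 + 59 + 44 + 77 + 39 + 73 + 49 + 60 + 68)/11 = 57.7273
Numerator Σ_{t=1}^{10}(z_t−z̄)(z_{t+1}−z̄) = -1080.6198
Denominator Σ(z_t−z̄)² = 1410.1818
r_1 = -1080.6198 / 1410.1818 = -0.766

-0.766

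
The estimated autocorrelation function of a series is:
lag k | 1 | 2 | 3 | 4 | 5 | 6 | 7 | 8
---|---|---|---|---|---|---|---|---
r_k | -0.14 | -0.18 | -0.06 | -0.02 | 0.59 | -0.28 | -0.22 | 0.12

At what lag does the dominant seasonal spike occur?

The largest autocorrelation is r_5 = 0.59; the remaining lags stay at or below 0.12.
The dominant spike at lag 5 indicates a seasonal period of 5.

5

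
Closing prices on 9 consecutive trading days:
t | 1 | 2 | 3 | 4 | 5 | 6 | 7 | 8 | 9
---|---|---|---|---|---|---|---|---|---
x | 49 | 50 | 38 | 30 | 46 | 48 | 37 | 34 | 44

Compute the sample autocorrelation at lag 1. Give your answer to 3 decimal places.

0.095

Mean x̄ = (49 + 50 + 38 + 30 + 46 + 48 + 37 + 34 + 44)/9 = 41.7778
Numerator Σ_{t=1}^{8}(x_t−x̄)(x_{t+1}−x̄) = 39.5062
Denominator Σ(x_t−x̄)² = 417.5556
r_1 = 39.5062 / 417.5556 = 0.095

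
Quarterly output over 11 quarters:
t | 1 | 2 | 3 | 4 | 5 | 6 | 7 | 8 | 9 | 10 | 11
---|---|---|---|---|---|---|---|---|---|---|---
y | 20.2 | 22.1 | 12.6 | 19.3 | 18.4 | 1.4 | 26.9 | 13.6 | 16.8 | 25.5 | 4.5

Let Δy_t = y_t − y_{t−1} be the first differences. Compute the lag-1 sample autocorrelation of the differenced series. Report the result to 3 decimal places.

-0.591

First differences Δy: 1.9, -9.5, 6.7, -0.9, -17.0, 25.5, -13.3, 3.2, 8.7, -21.0
Mean of differences = -1.5700
Numerator Σ(Δy_t−Δȳ)(Δy_{t+1}−Δȳ) = -1039.6269
Denominator Σ(Δy_t−Δȳ)² = 1757.9810
r_1(Δy) = -1039.6269 / 1757.9810 = -0.591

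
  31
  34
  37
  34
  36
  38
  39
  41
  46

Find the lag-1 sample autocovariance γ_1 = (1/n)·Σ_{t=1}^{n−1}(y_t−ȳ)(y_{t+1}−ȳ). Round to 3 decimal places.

7.321

Mean ȳ = (31 + 34 + 37 + 34 + 36 + 38 + 39 + 41 + 46)/9 = 37.3333
Σ_{t=1}^{8}(y_t−ȳ)(y_{t+1}−ȳ) = 65.8889
γ_1 = 65.8889 / 9 = 7.321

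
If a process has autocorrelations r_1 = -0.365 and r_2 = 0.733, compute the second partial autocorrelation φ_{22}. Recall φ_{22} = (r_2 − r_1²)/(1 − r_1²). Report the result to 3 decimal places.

φ_{22} = (r_2 − r_1²) / (1 − r_1²)
r_1² = (-0.365)² = 0.133225
Numerator = 0.733 − 0.1332 = 0.5998; denominator = 1 − 0.1332 = 0.8668
φ_{22} = 0.5998 / 0.8668 = 0.692

0.692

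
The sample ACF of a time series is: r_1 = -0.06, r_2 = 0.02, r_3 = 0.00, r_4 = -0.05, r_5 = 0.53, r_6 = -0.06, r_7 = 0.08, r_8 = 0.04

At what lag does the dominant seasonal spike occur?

The largest autocorrelation is r_5 = 0.53; the remaining lags stay at or below 0.08.
The dominant spike at lag 5 indicates a seasonal period of 5.

5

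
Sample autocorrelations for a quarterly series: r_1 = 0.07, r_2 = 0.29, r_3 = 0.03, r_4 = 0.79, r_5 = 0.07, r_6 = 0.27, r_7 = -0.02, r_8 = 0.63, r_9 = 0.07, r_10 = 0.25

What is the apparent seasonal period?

4

The largest autocorrelation is r_4 = 0.79, with a weaker echo at lag 8 (0.63); the remaining lags stay at or below 0.29.
The dominant spike at lag 4 indicates a seasonal period of 4.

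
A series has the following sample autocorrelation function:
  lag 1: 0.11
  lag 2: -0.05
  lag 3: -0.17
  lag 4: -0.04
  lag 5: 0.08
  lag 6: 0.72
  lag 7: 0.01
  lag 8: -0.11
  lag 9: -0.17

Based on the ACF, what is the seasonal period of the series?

The largest autocorrelation is r_6 = 0.72; the remaining lags stay at or below 0.11.
The dominant spike at lag 6 indicates a seasonal period of 6.

6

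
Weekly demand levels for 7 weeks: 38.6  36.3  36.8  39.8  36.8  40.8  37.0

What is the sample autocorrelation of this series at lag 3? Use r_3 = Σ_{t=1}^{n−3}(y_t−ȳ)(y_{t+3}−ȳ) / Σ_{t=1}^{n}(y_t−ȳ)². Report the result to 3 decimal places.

Mean ȳ = (38.6 + 36.3 + 36.8 + 39.8 + 36.8 + 40.8 + 37.0)/7 = 38.0143
Deviations from mean: 0.5857, -1.7143, -1.2143, 1.7857, -1.2143, 2.7857, -1.0143
Numerator Σ_{t=1}^{4}(y_t−ȳ)(y_{t+3}−ȳ) = -2.0663
Denominator Σ(y_t−ȳ)² = 18.2086
r_3 = -2.0663 / 18.2086 = -0.113

-0.113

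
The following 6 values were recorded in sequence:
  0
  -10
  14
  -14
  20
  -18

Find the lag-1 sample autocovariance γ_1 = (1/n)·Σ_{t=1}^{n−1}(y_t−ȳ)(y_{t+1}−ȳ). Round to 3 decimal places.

-160.741

Mean ȳ = (0 − 10 + 14 − 14 + 20 − 18)/6 = -1.3333
Σ_{t=1}^{5}(y_t−ȳ)(y_{t+1}−ȳ) = -964.4444
γ_1 = -964.4444 / 6 = -160.741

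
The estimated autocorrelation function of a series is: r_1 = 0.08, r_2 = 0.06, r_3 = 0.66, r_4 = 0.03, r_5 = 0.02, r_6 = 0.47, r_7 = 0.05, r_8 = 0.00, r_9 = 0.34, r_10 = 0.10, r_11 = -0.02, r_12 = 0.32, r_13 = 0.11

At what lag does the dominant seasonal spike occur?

The largest autocorrelation is r_3 = 0.66, with weaker echoes at lags 6 (0.47), 9 (0.34) and 12 (0.32); the remaining lags stay at or below 0.11.
The dominant spike at lag 3 indicates a seasonal period of 3.

3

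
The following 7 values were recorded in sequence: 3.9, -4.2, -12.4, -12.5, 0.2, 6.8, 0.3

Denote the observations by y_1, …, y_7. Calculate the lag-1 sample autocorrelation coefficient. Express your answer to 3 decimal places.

0.374

Mean ȳ = (3.9 − 4.2 − 12.4 − 12.5 + 0.2 + 6.8 + 0.3)/7 = -2.5571
Numerator Σ_{t=1}^{6}(y_t−ȳ)(y_{t+1}−ȳ) = 128.5482
Denominator Σ(y_t−ȳ)² = 343.4571
r_1 = 128.5482 / 343.4571 = 0.374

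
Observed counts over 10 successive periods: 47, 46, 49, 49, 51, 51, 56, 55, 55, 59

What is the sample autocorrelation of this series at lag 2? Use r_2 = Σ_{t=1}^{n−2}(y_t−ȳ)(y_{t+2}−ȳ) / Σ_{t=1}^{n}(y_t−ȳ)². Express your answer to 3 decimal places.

Mean ȳ = (47 + 46 + 49 + 49 + 51 + 51 + 56 + 55 + 55 + 59)/10 = 51.8000
Numerator Σ_{t=1}^{8}(y_t−ȳ)(y_{t+2}−ȳ) = 64.7200
Denominator Σ(y_t−ȳ)² = 163.6000
r_2 = 64.7200 / 163.6000 = 0.396

0.396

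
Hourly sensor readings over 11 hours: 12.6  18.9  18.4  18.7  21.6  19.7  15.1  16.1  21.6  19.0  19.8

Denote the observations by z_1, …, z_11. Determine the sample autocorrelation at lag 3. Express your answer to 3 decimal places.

-0.129

Mean z̄ = (12.6 + 18.9 + 18.4 + 18.7 + 21.6 + 19.7 + 15.1 + 16.1 + 21.6 + 19.0 + 19.8)/11 = 18.3182
Numerator Σ_{t=1}^{8}(z_t−z̄)(z_{t+3}−z̄) = -9.6155
Denominator Σ(z_t−z̄)² = 74.5764
r_3 = -9.6155 / 74.5764 = -0.129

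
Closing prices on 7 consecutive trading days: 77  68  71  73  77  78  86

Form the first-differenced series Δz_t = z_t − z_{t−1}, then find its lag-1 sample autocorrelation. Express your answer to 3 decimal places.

-0.113

First differences Δz: -9, 3, 2, 4, 1, 8
Mean of differences = 1.5000
Numerator Σ(Δz_t−Δz̄)(Δz_{t+1}−Δz̄) = -18.2500
Denominator Σ(Δz_t−Δz̄)² = 161.5000
r_1(Δz) = -18.2500 / 161.5000 = -0.113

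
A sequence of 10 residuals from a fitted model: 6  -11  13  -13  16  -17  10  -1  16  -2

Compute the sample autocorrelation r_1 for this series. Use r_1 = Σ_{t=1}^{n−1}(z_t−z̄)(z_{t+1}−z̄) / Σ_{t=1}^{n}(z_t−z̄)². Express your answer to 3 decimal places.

Mean z̄ = (6 − 11 + 13 − 13 + 16 − 17 + 10 − 1 + 16 − 2)/10 = 1.7000
Numerator Σ_{t=1}^{9}(z_t−z̄)(z_{t+1}−z̄) = -1110.9900
Denominator Σ(z_t−z̄)² = 1372.1000
r_1 = -1110.9900 / 1372.1000 = -0.810

-0.810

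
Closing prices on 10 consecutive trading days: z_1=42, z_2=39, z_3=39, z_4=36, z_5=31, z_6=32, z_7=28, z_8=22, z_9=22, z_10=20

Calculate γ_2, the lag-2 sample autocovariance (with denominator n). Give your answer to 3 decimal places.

24.978

Mean z̄ = (42 + 39 + 39 + 36 + 31 + 32 + 28 + 22 + 22 + 20)/10 = 31.1000
Σ_{t=1}^{8}(z_t−z̄)(z_{t+2}−z̄) = 249.7800
γ_2 = 249.7800 / 10 = 24.978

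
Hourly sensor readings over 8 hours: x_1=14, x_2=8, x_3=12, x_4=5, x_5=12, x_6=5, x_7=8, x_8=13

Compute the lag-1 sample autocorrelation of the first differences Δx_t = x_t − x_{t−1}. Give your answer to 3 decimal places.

First differences Δx: -6, 4, -7, 7, -7, 3, 5
Mean of differences = -0.1429
Numerator Σ(Δx_t−Δx̄)(Δx_{t+1}−Δx̄) = -156.0204
Denominator Σ(Δx_t−Δx̄)² = 232.8571
r_1(Δx) = -156.0204 / 232.8571 = -0.670

-0.670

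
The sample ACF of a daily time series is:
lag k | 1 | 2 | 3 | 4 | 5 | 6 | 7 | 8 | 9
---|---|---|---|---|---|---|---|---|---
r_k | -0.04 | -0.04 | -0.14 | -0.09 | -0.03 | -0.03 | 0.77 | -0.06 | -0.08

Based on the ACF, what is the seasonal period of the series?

The largest autocorrelation is r_7 = 0.77; the remaining lags stay at or below -0.03.
The dominant spike at lag 7 indicates a seasonal period of 7.

7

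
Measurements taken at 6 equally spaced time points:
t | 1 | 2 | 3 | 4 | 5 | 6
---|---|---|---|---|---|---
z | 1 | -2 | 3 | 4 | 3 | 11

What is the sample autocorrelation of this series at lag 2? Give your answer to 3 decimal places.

0.026

Mean z̄ = (1 − 2 + 3 + 4 + 3 + 11)/6 = 3.3333
Deviations from mean: -2.3333, -5.3333, -0.3333, 0.6667, -0.3333, 7.6667
Σ(z_t−z̄)(z_{t+2}−z̄) = (0.7778) + (-3.5556) + (0.1111) + (5.1111) = 2.4444
Denominator Σ(z_t−z̄)² = 93.3333
r_2 = 2.4444 / 93.3333 = 0.026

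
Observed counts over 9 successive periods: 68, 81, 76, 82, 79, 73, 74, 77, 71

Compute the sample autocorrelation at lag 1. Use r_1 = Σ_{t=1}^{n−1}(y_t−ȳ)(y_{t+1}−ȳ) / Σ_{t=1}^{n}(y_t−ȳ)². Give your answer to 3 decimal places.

-0.167

Mean ȳ = (68 + 81 + 76 + 82 + 79 + 73 + 74 + 77 + 71)/9 = 75.6667
Numerator Σ_{t=1}^{8}(y_t−ȳ)(y_{t+1}−ȳ) = -28.7778
Denominator Σ(y_t−ȳ)² = 172.0000
r_1 = -28.7778 / 172.0000 = -0.167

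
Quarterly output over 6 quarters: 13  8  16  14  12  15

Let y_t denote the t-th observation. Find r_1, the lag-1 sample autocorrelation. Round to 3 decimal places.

Mean ȳ = (13 + 8 + 16 + 14 + 12 + 15)/6 = 13.0000
Numerator Σ_{t=1}^{5}(y_t−ȳ)(y_{t+1}−ȳ) = -15.0000
Denominator Σ(y_t−ȳ)² = 40.0000
r_1 = -15.0000 / 40.0000 = -0.375

-0.375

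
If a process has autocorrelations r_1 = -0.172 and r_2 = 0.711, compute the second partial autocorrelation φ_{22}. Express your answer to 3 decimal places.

φ_{22} = (r_2 − r_1²) / (1 − r_1²)
r_1² = (-0.172)² = 0.029584
Numerator = 0.711 − 0.0296 = 0.6814; denominator = 1 − 0.0296 = 0.9704
φ_{22} = 0.6814 / 0.9704 = 0.702

0.702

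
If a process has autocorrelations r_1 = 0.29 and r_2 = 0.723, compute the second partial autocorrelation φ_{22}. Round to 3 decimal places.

0.698

φ_{22} = (r_2 − r_1²) / (1 − r_1²)
r_1² = (0.29)² = 0.0841
Numerator = 0.723 − 0.0841 = 0.6389; denominator = 1 − 0.0841 = 0.9159
φ_{22} = 0.6389 / 0.9159 = 0.698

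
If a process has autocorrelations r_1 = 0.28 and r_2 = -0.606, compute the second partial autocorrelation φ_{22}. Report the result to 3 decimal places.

φ_{22} = (r_2 − r_1²) / (1 − r_1²)
r_1² = (0.28)² = 0.0784
Numerator = -0.606 − 0.0784 = -0.6844; denominator = 1 − 0.0784 = 0.9216
φ_{22} = -0.6844 / 0.9216 = -0.743

-0.743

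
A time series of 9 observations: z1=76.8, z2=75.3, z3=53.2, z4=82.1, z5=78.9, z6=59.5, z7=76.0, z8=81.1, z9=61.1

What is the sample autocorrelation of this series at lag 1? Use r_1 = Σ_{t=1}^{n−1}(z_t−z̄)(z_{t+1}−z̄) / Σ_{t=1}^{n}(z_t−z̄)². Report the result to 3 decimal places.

Mean z̄ = (76.8 + 75.3 + 53.2 + 82.1 + 78.9 + 59.5 + 76.0 + 81.1 + 61.1)/9 = 71.5556
Numerator Σ_{t=1}^{8}(z_t−z̄)(z_{t+1}−z̄) = -364.6942
Denominator Σ(z_t−z̄)² = 909.0822
r_1 = -364.6942 / 909.0822 = -0.401

-0.401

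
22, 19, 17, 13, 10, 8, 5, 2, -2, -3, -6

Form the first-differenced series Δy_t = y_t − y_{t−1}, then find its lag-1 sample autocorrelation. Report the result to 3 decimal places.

First differences Δy: -3, -2, -4, -3, -2, -3, -3, -4, -1, -3
Mean of differences = -2.8000
Numerator Σ(Δy_t−Δȳ)(Δy_{t+1}−Δȳ) = -3.4400
Denominator Σ(Δy_t−Δȳ)² = 7.6000
r_1(Δy) = -3.4400 / 7.6000 = -0.453

-0.453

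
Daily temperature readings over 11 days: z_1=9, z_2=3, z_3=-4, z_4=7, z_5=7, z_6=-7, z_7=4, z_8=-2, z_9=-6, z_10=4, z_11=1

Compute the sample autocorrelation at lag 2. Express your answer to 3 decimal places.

Mean z̄ = (9 + 3 − 4 + 7 + 7 − 7 + 4 − 2 − 6 + 4 + 1)/11 = 1.4545
Numerator Σ_{t=1}^{9}(z_t−z̄)(z_{t+2}−z̄) = -90.7769
Denominator Σ(z_t−z̄)² = 302.7273
r_2 = -90.7769 / 302.7273 = -0.300

-0.300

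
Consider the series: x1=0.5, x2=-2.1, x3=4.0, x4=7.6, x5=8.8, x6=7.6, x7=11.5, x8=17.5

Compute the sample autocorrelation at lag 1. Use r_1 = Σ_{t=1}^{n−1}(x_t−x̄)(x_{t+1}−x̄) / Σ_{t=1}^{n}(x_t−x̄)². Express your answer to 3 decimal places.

Mean x̄ = (0.5 − 2.1 + 4.0 + 7.6 + 8.8 + 7.6 + 11.5 + 17.5)/8 = 6.9250
Deviations from mean: -6.4250, -9.0250, -2.9250, 0.6750, 1.8750, 0.6750, 4.5750, 10.5750
Numerator Σ_{t=1}^{7}(x_t−x̄)(x_{t+1}−x̄) = 136.4094
Denominator Σ(x_t−x̄)² = 268.4750
r_1 = 136.4094 / 268.4750 = 0.508

0.508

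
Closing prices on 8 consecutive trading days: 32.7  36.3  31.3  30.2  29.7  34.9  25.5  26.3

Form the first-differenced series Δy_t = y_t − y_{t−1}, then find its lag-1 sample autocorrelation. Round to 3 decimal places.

-0.546

First differences Δy: 3.6, -5.0, -1.1, -0.5, 5.2, -9.4, 0.8
Mean of differences = -0.9143
Numerator Σ(Δy_t−Δȳ)(Δy_{t+1}−Δȳ) = -81.6602
Denominator Σ(Δy_t−Δȳ)² = 149.6086
r_1(Δy) = -81.6602 / 149.6086 = -0.546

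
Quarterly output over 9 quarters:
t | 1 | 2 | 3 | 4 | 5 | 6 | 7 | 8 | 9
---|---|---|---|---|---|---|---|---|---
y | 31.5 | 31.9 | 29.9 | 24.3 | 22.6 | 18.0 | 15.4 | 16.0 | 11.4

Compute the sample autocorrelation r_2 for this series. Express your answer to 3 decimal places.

0.395

Mean ȳ = (31.5 + 31.9 + 29.9 + 24.3 + 22.6 + 18.0 + 15.4 + 16.0 + 11.4)/9 = 22.3333
Numerator Σ_{t=1}^{7}(y_t−ȳ)(y_{t+2}−ȳ) = 183.0711
Denominator Σ(y_t−ȳ)² = 463.2400
r_2 = 183.0711 / 463.2400 = 0.395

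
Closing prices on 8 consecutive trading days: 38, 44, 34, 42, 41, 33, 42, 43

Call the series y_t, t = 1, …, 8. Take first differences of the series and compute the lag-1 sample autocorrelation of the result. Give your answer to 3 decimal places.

-0.588

First differences Δy: 6, -10, 8, -1, -8, 9, 1
Mean of differences = 0.7143
Numerator Σ(Δy_t−Δȳ)(Δy_{t+1}−Δȳ) = -202.0816
Denominator Σ(Δy_t−Δȳ)² = 343.4286
r_1(Δy) = -202.0816 / 343.4286 = -0.588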